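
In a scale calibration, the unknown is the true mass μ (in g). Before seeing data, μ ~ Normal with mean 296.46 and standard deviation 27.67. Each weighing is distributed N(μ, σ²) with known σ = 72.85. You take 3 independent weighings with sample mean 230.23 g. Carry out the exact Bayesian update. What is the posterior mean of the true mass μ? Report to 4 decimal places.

For Normal data with known variance σ², a Normal(μ₀, σ₀²) prior on μ is conjugate. Posterior precision = 1/σ₀² + n/σ²; posterior mean is the precision-weighted average of μ₀ and x̄.
n·x̄ = 3·230.23 = 690.69.
σ₀² = 27.67² = 765.6289, σ² = 72.85² = 5307.1225; σ² + n·σ₀² = 5307.1225 + 3·765.6289 = 7604.0092.
Posterior mean = (μ₀/σ₀² + n·x̄/σ²)/(1/σ₀² + n/σ²) = (σ²·μ₀ + σ₀²·n·x̄)/(σ² + n·σ₀²) = (5307.1225·296.46 + 765.6289·690.69)/7604.0092 = 2102161.761291/7604.0092 = 276.4544.

276.4544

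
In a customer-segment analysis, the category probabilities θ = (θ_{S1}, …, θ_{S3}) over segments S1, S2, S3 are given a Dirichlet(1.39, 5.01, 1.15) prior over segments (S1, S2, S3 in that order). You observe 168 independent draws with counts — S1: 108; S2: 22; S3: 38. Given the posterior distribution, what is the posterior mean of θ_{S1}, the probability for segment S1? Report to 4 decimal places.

The Dirichlet prior is conjugate to the Multinomial likelihood: each posterior αⱼ = prior αⱼ + observed count nⱼ.
Posterior concentration: (109.39, 27.01, 39.15), total = 175.55.
E[θ_{S1}|data] = α_{S1}/Σα = 109.39/175.55 = 0.6231.

0.6231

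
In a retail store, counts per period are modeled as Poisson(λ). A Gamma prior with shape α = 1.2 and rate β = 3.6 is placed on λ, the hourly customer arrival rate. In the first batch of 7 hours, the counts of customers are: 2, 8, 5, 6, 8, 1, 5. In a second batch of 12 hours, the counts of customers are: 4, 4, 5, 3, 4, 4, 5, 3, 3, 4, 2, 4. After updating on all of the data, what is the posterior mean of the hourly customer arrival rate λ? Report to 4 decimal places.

3.5929

With a Gamma(shape α, rate β) prior, the Poisson likelihood is conjugate: the posterior is Gamma(α + ΣXᵢ, β + n).
Batch 1: sum of counts S = 35 over n = 7 hours.
After batch 1: Gamma(α+S, β+n) = Gamma(1.2+35, 3.6+7) = Gamma(36.2, 10.6).
Batch 2: sum of counts S = 45 over n = 12 hours.
After batch 2: Gamma(α+S, β+n) = Gamma(36.2+45, 10.6+12) = Gamma(81.2, 22.6).
Posterior mean = α/β = 81.2/22.6 = 3.5929.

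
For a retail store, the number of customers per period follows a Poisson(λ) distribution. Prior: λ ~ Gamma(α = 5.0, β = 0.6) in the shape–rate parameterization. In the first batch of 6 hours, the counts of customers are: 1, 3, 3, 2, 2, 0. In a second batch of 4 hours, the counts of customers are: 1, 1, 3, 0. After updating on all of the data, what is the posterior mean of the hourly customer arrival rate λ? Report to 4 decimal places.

1.9811

With a Gamma(shape α, rate β) prior, the Poisson likelihood is conjugate: the posterior is Gamma(α + ΣXᵢ, β + n).
Batch 1: sum of counts S = 11 over n = 6 hours.
After batch 1: Gamma(α+S, β+n) = Gamma(5.0+11, 0.6+6) = Gamma(16.0, 6.6).
Batch 2: sum of counts S = 5 over n = 4 hours.
After batch 2: Gamma(α+S, β+n) = Gamma(16.0+5, 6.6+4) = Gamma(21.0, 10.6).
Posterior mean = α/β = 21.0/10.6 = 1.9811.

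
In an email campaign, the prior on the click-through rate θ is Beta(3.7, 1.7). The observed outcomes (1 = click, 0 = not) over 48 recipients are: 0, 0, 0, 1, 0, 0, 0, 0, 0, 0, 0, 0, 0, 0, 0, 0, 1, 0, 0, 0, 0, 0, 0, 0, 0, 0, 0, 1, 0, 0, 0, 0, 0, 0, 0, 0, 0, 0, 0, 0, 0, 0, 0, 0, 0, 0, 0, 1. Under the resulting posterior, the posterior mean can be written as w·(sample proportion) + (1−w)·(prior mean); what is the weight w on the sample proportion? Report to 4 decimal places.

0.8989

The Beta prior is conjugate to a Binomial/Bernoulli likelihood; the update adds successes to α and failures to β.
Posterior mean = (α₀+k)/(α₀+β₀+n) = [n/(α₀+β₀+n)]·(k/n) + [(α₀+β₀)/(α₀+β₀+n)]·α₀/(α₀+β₀), so only n and the prior enter the weight.
The weight on the data is w = n/(α₀+β₀+n) = 48/(3.7+1.7+48) = 48/53.4 = 0.8989.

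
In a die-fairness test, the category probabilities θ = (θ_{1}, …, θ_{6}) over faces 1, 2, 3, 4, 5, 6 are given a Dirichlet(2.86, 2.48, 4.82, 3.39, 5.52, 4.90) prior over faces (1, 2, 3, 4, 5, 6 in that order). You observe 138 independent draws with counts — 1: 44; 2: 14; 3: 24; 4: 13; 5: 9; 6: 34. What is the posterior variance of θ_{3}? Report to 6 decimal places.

The Dirichlet prior is conjugate to the Multinomial likelihood: each posterior αⱼ = prior αⱼ + observed count nⱼ.
Posterior concentration: (46.86, 16.48, 28.82, 16.39, 14.52, 38.90), total = 161.97.
Var[θ_j] = α_j(Σα−α_j)/((Σα)²(Σα+1)) = 28.82·133.15/(161.97²·162.97) = 0.000898.

0.000898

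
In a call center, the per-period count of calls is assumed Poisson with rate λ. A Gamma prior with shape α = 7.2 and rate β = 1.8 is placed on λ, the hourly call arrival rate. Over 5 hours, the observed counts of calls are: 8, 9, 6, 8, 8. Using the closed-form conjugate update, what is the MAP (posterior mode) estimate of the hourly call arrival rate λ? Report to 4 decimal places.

With a Gamma(shape α, rate β) prior, the Poisson likelihood is conjugate: the posterior is Gamma(α + ΣXᵢ, β + n).
Sum of counts S = 39 over n = 5 hours.
Posterior: Gamma(α+S, β+n) = Gamma(7.2+39, 1.8+5) = Gamma(46.2, 6.8).
Mode of Gamma(α,β) for α≥1 is (α−1)/β = 45.2/6.8 = 6.6471.

6.6471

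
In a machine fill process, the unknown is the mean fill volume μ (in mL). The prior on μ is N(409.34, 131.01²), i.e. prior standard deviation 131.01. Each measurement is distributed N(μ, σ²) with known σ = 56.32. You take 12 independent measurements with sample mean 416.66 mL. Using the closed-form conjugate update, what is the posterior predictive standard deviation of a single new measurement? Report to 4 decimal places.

For Normal data with known variance σ², a Normal(μ₀, σ₀²) prior on μ is conjugate. Posterior precision = 1/σ₀² + n/σ²; posterior mean is the precision-weighted average of μ₀ and x̄.
σ₀² = 131.01² = 17163.6201, σ² = 56.32² = 3171.9424; σ² + n·σ₀² = 3171.9424 + 12·17163.6201 = 209135.3836.
Posterior precision = 1/σ₀² + n/σ² = 1/17163.6201 + 12/3171.9424 = (σ² + n·σ₀²)/(σ₀²σ²) = 209135.3836/(17163.6201·3171.9424); posterior variance σₙ² = σ₀²σ²/(σ² + n·σ₀²) = 17163.6201·3171.9424/209135.3836 = 260.319480.
Predictive variance for one new observation = σₙ² + σ² = 17163.6201·3171.9424/209135.3836 + 3171.9424 = σ²·(σ₀² + 209135.3836)/209135.3836 = 3171.9424·226299.0037/209135.3836 = 3432.261880; SD = √(3171.9424·226299.0037/209135.3836) = 58.5855.

58.5855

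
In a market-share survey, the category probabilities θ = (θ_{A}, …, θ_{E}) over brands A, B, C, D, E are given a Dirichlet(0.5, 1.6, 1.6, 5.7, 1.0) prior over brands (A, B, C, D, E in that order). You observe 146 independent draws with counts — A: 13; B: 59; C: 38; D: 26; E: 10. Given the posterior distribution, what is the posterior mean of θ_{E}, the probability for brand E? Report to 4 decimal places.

0.0703

The Dirichlet prior is conjugate to the Multinomial likelihood: each posterior αⱼ = prior αⱼ + observed count nⱼ.
Posterior concentration: (13.5, 60.6, 39.6, 31.7, 11.0), total = 156.4.
E[θ_{E}|data] = α_{E}/Σα = 11.0/156.4 = 0.0703.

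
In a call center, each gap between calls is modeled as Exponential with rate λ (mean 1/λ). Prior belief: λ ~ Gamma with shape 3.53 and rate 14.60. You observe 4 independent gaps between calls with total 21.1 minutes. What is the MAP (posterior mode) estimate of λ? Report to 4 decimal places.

With a Gamma(shape α, rate β) prior on the exponential rate λ, the posterior after n observations with total T = Σxᵢ is Gamma(α+n, β+T).
Posterior: Gamma(3.53+4, 14.60+21.1) = Gamma(7.53, 35.70).
Mode = (α−1)/β = 0.1829.

0.1829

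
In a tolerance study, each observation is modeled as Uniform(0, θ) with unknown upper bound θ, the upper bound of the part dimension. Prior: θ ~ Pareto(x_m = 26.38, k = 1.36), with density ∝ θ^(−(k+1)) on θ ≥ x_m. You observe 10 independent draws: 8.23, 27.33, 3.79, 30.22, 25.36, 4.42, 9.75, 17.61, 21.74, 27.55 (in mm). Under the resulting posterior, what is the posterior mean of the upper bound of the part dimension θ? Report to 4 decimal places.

33.1370

A Pareto(scale x_m, shape k) prior on the upper bound θ of Uniform(0, θ) is conjugate: posterior is Pareto(max(x_m, max xᵢ), k + n).
Sample maximum = 30.22; prior scale x_m = 26.38 → posterior scale = max = 30.22.
Posterior shape = 1.36 + 10 = 11.36.
E[θ|data] = k·x_m/(k−1) = 11.36·30.22/10.36 = 33.1370.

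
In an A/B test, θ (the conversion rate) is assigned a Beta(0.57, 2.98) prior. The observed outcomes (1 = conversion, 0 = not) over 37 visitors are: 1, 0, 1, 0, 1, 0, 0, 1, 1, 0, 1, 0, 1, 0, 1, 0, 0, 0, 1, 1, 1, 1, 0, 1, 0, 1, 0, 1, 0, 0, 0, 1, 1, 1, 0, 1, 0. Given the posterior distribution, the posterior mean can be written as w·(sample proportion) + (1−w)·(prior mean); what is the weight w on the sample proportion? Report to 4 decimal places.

0.9125

The Beta prior is conjugate to a Binomial/Bernoulli likelihood; the update adds successes to α and failures to β.
Posterior mean = (α₀+k)/(α₀+β₀+n) = [n/(α₀+β₀+n)]·(k/n) + [(α₀+β₀)/(α₀+β₀+n)]·α₀/(α₀+β₀), so only n and the prior enter the weight.
The weight on the data is w = n/(α₀+β₀+n) = 37/(0.57+2.98+37) = 37/40.55 = 0.9125.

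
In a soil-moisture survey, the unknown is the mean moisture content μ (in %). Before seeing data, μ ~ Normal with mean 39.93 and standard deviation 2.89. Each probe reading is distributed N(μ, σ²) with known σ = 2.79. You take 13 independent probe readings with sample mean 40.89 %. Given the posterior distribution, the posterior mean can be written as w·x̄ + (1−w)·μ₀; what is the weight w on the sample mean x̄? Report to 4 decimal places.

For Normal data with known variance σ², a Normal(μ₀, σ₀²) prior on μ is conjugate. Posterior precision = 1/σ₀² + n/σ²; posterior mean is the precision-weighted average of μ₀ and x̄.
σ₀² = 2.89² = 8.3521, σ² = 2.79² = 7.7841. Prior precision 1/σ₀² = 1/8.3521; data precision n/σ² = 13/7.7841.
w = (n/σ²)/(1/σ₀² + n/σ²) = n·σ₀²/(σ² + n·σ₀²) = 13·8.3521/(7.7841 + 13·8.3521) = 108.5773/116.3614 = 0.9331.

0.9331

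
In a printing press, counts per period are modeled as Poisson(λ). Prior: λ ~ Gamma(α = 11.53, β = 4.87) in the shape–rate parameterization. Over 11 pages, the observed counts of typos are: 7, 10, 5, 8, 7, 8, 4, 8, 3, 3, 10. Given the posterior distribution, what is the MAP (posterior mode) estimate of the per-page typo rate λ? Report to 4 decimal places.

5.2634

With a Gamma(shape α, rate β) prior, the Poisson likelihood is conjugate: the posterior is Gamma(α + ΣXᵢ, β + n).
Sum of counts S = 73 over n = 11 pages.
Posterior: Gamma(α+S, β+n) = Gamma(11.53+73, 4.87+11) = Gamma(84.53, 15.87).
Mode of Gamma(α,β) for α≥1 is (α−1)/β = 83.53/15.87 = 5.2634.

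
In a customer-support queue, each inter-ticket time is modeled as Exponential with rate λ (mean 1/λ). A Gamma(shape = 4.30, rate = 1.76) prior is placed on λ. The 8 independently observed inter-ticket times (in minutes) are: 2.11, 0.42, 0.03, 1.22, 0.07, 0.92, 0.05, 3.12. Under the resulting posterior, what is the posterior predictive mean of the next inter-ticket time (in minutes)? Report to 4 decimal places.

0.8584

With a Gamma(shape α, rate β) prior on the exponential rate λ, the posterior after n observations with total T = Σxᵢ is Gamma(α+n, β+T).
Sum of observations T = 7.94 minutes; n = 8.
Posterior: Gamma(4.30+8, 1.76+7.94) = Gamma(12.30, 9.70).
The predictive distribution for the next observation is Lomax; its mean is β/(α−1) = 9.70/11.30 = 0.8584.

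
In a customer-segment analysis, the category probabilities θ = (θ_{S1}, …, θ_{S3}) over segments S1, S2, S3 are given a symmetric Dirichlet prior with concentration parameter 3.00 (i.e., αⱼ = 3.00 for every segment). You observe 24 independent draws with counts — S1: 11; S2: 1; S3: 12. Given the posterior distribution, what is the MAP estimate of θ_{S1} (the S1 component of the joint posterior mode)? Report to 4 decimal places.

0.4333

The Dirichlet prior is conjugate to the Multinomial likelihood: each posterior αⱼ = prior αⱼ + observed count nⱼ.
Posterior concentration: (14.00, 4.00, 15.00), total = 33.00.
Joint mode component: (α_{S1}−1)/(Σα−K) = 13.00/30.00 = 0.4333.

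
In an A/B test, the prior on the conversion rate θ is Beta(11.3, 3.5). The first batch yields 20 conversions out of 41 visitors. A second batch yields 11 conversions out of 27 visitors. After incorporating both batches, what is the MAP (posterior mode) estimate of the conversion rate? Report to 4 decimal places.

The Beta prior is conjugate to a Binomial/Bernoulli likelihood; the update adds successes to α and failures to β.
After batch 1: Beta(11.3+20, 3.5+21) = Beta(31.3, 24.5).
After batch 2: Beta(31.3+11, 24.5+16) = Beta(42.3, 40.5).
Mode of Beta(a,b) for a,b>1 is (a−1)/(a+b−2) = 41.3/80.8 = 0.5111.

0.5111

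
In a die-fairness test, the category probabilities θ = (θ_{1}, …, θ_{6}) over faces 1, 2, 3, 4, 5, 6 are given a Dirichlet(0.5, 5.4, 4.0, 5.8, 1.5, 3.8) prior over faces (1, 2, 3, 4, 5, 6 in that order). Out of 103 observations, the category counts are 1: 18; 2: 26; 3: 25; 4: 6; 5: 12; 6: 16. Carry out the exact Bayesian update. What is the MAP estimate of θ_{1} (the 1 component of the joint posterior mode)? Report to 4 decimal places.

The Dirichlet prior is conjugate to the Multinomial likelihood: each posterior αⱼ = prior αⱼ + observed count nⱼ.
Posterior concentration: (18.5, 31.4, 29.0, 11.8, 13.5, 19.8), total = 124.0.
Joint mode component: (α_{1}−1)/(Σα−K) = 17.5/118.0 = 0.1483.

0.1483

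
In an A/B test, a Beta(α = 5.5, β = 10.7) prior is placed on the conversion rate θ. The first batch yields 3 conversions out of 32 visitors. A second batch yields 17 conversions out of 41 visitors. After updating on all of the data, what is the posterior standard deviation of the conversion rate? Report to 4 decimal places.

0.0476

The Beta prior is conjugate to a Binomial/Bernoulli likelihood; the update adds successes to α and failures to β.
After batch 1: Beta(5.5+3, 10.7+29) = Beta(8.5, 39.7).
After batch 2: Beta(8.5+17, 39.7+24) = Beta(25.5, 63.7).
Var = αβ/((α+β)²(α+β+1)) = 25.5·63.7/(89.2²·90.2) = 0.00226331; SD = √0.00226331 = 0.0476.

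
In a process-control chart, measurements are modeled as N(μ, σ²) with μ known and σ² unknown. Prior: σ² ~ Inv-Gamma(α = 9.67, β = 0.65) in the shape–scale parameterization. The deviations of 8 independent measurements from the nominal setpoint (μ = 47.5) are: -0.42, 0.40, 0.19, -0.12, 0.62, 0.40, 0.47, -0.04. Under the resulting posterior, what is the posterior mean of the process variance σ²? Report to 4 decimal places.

0.0968

With known mean μ and an Inverse-Gamma(α, β) prior on σ², the Normal likelihood is conjugate: posterior is Inv-Gamma(α + n/2, β + Σ(xᵢ−μ)²/2).
Σ(xᵢ−μ)² = (-0.42)² + (0.40)² + (0.19)² + (-0.12)² + (0.62)² + (0.40)² + (0.47)² + (-0.04)² = 1.1538.
Posterior: Inv-Gamma(9.67 + 8/2, 0.65 + 1.1538/2) = Inv-Gamma(13.67, 1.22690).
E[σ²|data] = β/(α−1) = 1.22690/12.67 = 0.0968.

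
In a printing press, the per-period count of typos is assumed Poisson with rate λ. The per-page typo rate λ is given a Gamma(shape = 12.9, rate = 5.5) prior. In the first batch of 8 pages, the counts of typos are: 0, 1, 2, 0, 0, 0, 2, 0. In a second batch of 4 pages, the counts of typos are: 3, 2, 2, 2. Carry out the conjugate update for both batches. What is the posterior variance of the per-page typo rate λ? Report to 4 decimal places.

0.0878

With a Gamma(shape α, rate β) prior, the Poisson likelihood is conjugate: the posterior is Gamma(α + ΣXᵢ, β + n).
Batch 1: sum of counts S = 5 over n = 8 pages.
After batch 1: Gamma(α+S, β+n) = Gamma(12.9+5, 5.5+8) = Gamma(17.9, 13.5).
Batch 2: sum of counts S = 9 over n = 4 pages.
After batch 2: Gamma(α+S, β+n) = Gamma(17.9+9, 13.5+4) = Gamma(26.9, 17.5).
Var = α/β² = 26.9/17.5² = 0.0878.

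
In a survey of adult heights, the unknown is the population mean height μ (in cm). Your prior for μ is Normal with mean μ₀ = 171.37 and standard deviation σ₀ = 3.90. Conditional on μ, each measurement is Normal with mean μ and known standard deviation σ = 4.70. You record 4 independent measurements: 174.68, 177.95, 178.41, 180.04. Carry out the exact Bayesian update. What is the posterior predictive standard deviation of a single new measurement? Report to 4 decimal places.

5.1129

For Normal data with known variance σ², a Normal(μ₀, σ₀²) prior on μ is conjugate. Posterior precision = 1/σ₀² + n/σ²; posterior mean is the precision-weighted average of μ₀ and x̄.
σ₀² = 3.90² = 15.21, σ² = 4.70² = 22.09; σ² + n·σ₀² = 22.09 + 4·15.21 = 82.93.
Posterior precision = 1/σ₀² + n/σ² = 1/15.21 + 4/22.09 = (σ² + n·σ₀²)/(σ₀²σ²) = 82.93/(15.21·22.09); posterior variance σₙ² = σ₀²σ²/(σ² + n·σ₀²) = 15.21·22.09/82.93 = 4.051476.
Predictive variance for one new observation = σₙ² + σ² = 15.21·22.09/82.93 + 22.09 = σ²·(σ₀² + 82.93)/82.93 = 22.09·98.14/82.93 = 26.141476; SD = √(22.09·98.14/82.93) = 5.1129.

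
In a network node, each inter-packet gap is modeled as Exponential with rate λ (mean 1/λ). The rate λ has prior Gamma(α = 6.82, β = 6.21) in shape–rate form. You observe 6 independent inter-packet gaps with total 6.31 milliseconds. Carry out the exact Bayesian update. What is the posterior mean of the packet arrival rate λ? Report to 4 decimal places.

1.0240

With a Gamma(shape α, rate β) prior on the exponential rate λ, the posterior after n observations with total T = Σxᵢ is Gamma(α+n, β+T).
Posterior: Gamma(6.82+6, 6.21+6.31) = Gamma(12.82, 12.52).
Posterior mean of λ = α/β = 12.82/12.52 = 1.0240.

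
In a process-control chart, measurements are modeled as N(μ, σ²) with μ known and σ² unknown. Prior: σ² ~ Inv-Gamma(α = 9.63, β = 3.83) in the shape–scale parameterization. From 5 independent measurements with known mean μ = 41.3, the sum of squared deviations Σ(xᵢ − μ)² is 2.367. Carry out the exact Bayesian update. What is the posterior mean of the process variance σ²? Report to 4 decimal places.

0.4504

With known mean μ and an Inverse-Gamma(α, β) prior on σ², the Normal likelihood is conjugate: posterior is Inv-Gamma(α + n/2, β + Σ(xᵢ−μ)²/2).
Posterior: Inv-Gamma(9.63 + 5/2, 3.83 + 2.367/2) = Inv-Gamma(12.13, 5.0135).
E[σ²|data] = β/(α−1) = 5.0135/11.13 = 0.4504.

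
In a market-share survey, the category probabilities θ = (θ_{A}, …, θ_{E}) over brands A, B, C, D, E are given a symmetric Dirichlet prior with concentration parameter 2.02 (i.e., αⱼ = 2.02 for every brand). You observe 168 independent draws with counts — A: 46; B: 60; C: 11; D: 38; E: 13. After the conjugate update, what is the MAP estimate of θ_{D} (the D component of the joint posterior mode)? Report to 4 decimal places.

0.2254

The Dirichlet prior is conjugate to the Multinomial likelihood: each posterior αⱼ = prior αⱼ + observed count nⱼ.
Posterior concentration: (48.02, 62.02, 13.02, 40.02, 15.02), total = 178.10.
Joint mode component: (α_{D}−1)/(Σα−K) = 39.02/173.10 = 0.2254.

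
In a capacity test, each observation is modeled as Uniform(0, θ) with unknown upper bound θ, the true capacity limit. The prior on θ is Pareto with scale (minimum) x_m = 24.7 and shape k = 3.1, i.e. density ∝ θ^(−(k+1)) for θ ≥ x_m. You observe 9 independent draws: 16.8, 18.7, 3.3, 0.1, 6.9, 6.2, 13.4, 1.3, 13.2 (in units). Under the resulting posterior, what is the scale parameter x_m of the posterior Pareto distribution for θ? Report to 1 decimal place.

A Pareto(scale x_m, shape k) prior on the upper bound θ of Uniform(0, θ) is conjugate: posterior is Pareto(max(x_m, max xᵢ), k + n).
Sample maximum = 18.7; prior scale x_m = 24.7 → posterior scale = max = 24.7.
Posterior shape = 3.1 + 9 = 12.1.
Posterior scale x_m = 24.7.

24.7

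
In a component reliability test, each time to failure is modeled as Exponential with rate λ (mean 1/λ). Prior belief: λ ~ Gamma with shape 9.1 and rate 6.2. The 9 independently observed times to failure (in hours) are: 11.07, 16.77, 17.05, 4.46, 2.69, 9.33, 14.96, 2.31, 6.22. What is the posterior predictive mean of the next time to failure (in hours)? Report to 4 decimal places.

With a Gamma(shape α, rate β) prior on the exponential rate λ, the posterior after n observations with total T = Σxᵢ is Gamma(α+n, β+T).
Sum of observations T = 84.86 hours; n = 9.
Posterior: Gamma(9.1+9, 6.2+84.86) = Gamma(18.1, 91.06).
The predictive distribution for the next observation is Lomax; its mean is β/(α−1) = 91.06/17.1 = 5.3251.

5.3251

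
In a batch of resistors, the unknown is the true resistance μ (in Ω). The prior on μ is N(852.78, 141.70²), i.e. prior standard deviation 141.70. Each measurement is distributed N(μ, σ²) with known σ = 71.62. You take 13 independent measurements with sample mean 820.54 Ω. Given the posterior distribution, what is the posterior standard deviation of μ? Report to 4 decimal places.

For Normal data with known variance σ², a Normal(μ₀, σ₀²) prior on μ is conjugate. Posterior precision = 1/σ₀² + n/σ²; posterior mean is the precision-weighted average of μ₀ and x̄.
σ₀² = 141.70² = 20078.89, σ² = 71.62² = 5129.4244; σ² + n·σ₀² = 5129.4244 + 13·20078.89 = 266154.9944.
Posterior precision = 1/σ₀² + n/σ² = 1/20078.89 + 13/5129.4244 = (σ² + n·σ₀²)/(σ₀²σ²) = 266154.9944/(20078.89·5129.4244); posterior variance σₙ² = σ₀²σ²/(σ² + n·σ₀²) = 20078.89·5129.4244/266154.9944 = 386.966807.
Posterior SD = √σₙ² = √(20078.89·5129.4244/266154.9944) = 19.6715.

19.6715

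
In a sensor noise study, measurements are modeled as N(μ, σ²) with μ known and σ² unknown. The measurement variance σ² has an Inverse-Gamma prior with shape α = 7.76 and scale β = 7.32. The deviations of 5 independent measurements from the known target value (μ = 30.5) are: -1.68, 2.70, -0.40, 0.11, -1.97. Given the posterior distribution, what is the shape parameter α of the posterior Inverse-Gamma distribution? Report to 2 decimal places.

10.26

With known mean μ and an Inverse-Gamma(α, β) prior on σ², the Normal likelihood is conjugate: posterior is Inv-Gamma(α + n/2, β + Σ(xᵢ−μ)²/2).
Σ(xᵢ−μ)² = (-1.68)² + (2.70)² + (-0.40)² + (0.11)² + (-1.97)² = 14.1654.
Posterior: Inv-Gamma(7.76 + 5/2, 7.32 + 14.1654/2) = Inv-Gamma(10.26, 14.40270).
Posterior α = 10.26.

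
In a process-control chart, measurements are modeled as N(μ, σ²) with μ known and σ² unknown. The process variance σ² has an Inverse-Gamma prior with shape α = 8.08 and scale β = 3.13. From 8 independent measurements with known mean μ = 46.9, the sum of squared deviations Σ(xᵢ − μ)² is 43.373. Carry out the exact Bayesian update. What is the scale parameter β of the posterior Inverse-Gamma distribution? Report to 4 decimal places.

24.8165

With known mean μ and an Inverse-Gamma(α, β) prior on σ², the Normal likelihood is conjugate: posterior is Inv-Gamma(α + n/2, β + Σ(xᵢ−μ)²/2).
Posterior: Inv-Gamma(8.08 + 8/2, 3.13 + 43.373/2) = Inv-Gamma(12.08, 24.8165).
Posterior β = 24.8165.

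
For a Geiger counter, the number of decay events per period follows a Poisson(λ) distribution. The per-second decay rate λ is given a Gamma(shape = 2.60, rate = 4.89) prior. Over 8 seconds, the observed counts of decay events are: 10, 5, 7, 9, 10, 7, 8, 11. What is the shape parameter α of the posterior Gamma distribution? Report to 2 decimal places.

69.60

With a Gamma(shape α, rate β) prior, the Poisson likelihood is conjugate: the posterior is Gamma(α + ΣXᵢ, β + n).
Sum of counts S = 67 over n = 8 seconds.
Posterior: Gamma(α+S, β+n) = Gamma(2.60+67, 4.89+8) = Gamma(69.60, 12.89).
Posterior α = 69.60.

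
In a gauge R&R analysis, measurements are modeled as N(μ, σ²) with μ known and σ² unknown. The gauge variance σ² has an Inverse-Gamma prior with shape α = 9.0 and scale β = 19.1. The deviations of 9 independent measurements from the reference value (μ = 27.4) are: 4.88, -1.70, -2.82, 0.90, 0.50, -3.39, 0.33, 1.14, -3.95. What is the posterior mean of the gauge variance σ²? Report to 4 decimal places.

4.0968

With known mean μ and an Inverse-Gamma(α, β) prior on σ², the Normal likelihood is conjugate: posterior is Inv-Gamma(α + n/2, β + Σ(xᵢ−μ)²/2).
Σ(xᵢ−μ)² = (4.88)² + (-1.70)² + (-2.82)² + (0.90)² + (0.50)² + (-3.39)² + (0.33)² + (1.14)² + (-3.95)² = 64.2199.
Posterior: Inv-Gamma(9.0 + 9/2, 19.1 + 64.2199/2) = Inv-Gamma(13.50, 51.20995).
E[σ²|data] = β/(α−1) = 51.20995/12.50 = 4.0968.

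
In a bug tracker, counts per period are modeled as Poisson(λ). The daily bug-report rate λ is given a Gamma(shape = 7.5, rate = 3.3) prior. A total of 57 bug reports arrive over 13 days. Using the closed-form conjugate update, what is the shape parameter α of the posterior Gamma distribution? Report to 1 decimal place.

64.5

With a Gamma(shape α, rate β) prior, the Poisson likelihood is conjugate: the posterior is Gamma(α + ΣXᵢ, β + n).
Posterior: Gamma(α+S, β+n) = Gamma(7.5+57, 3.3+13) = Gamma(64.5, 16.3).
Posterior α = 64.5.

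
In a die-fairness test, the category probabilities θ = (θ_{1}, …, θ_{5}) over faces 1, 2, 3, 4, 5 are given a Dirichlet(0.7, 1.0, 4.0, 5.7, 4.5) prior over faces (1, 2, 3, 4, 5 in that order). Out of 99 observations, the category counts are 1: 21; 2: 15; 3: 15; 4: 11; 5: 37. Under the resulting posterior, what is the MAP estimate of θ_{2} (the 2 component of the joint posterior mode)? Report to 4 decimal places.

The Dirichlet prior is conjugate to the Multinomial likelihood: each posterior αⱼ = prior αⱼ + observed count nⱼ.
Posterior concentration: (21.7, 16.0, 19.0, 16.7, 41.5), total = 114.9.
Joint mode component: (α_{2}−1)/(Σα−K) = 15.0/109.9 = 0.1365.

0.1365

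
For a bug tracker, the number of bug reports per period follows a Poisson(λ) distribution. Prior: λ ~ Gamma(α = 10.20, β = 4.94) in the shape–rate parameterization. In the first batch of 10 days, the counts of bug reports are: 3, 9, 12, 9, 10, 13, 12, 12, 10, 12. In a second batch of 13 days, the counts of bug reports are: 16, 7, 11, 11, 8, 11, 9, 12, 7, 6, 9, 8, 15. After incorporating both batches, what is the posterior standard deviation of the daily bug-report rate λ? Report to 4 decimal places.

0.5570

With a Gamma(shape α, rate β) prior, the Poisson likelihood is conjugate: the posterior is Gamma(α + ΣXᵢ, β + n).
Batch 1: sum of counts S = 102 over n = 10 days.
After batch 1: Gamma(α+S, β+n) = Gamma(10.20+102, 4.94+10) = Gamma(112.20, 14.94).
Batch 2: sum of counts S = 130 over n = 13 days.
After batch 2: Gamma(α+S, β+n) = Gamma(112.20+130, 14.94+13) = Gamma(242.20, 27.94).
SD = √α/β = √242.20/27.94 = 0.5570.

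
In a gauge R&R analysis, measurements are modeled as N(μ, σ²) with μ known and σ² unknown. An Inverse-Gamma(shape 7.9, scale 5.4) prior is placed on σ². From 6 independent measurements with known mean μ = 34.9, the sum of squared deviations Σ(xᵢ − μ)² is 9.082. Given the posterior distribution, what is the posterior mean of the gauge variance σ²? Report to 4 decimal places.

With known mean μ and an Inverse-Gamma(α, β) prior on σ², the Normal likelihood is conjugate: posterior is Inv-Gamma(α + n/2, β + Σ(xᵢ−μ)²/2).
Posterior: Inv-Gamma(7.9 + 6/2, 5.4 + 9.082/2) = Inv-Gamma(10.90, 9.9410).
E[σ²|data] = β/(α−1) = 9.9410/9.90 = 1.0041.

1.0041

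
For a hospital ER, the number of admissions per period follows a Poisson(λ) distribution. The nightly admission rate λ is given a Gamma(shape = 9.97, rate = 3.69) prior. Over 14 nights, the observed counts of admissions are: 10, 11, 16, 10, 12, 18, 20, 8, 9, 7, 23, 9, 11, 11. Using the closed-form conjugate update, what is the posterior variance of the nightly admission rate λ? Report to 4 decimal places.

0.5911

With a Gamma(shape α, rate β) prior, the Poisson likelihood is conjugate: the posterior is Gamma(α + ΣXᵢ, β + n).
Sum of counts S = 175 over n = 14 nights.
Posterior: Gamma(α+S, β+n) = Gamma(9.97+175, 3.69+14) = Gamma(184.97, 17.69).
Var = α/β² = 184.97/17.69² = 0.5911.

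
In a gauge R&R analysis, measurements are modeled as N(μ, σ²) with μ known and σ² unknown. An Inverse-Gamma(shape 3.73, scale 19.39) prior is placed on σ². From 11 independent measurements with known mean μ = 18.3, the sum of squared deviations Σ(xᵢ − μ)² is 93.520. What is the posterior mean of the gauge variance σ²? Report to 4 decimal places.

8.0377

With known mean μ and an Inverse-Gamma(α, β) prior on σ², the Normal likelihood is conjugate: posterior is Inv-Gamma(α + n/2, β + Σ(xᵢ−μ)²/2).
Posterior: Inv-Gamma(3.73 + 11/2, 19.39 + 93.520/2) = Inv-Gamma(9.23, 66.1500).
E[σ²|data] = β/(α−1) = 66.1500/8.23 = 8.0377.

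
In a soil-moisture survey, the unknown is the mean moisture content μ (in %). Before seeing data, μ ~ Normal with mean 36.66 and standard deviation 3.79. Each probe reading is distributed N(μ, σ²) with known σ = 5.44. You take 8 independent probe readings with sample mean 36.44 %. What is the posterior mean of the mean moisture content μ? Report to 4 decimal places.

36.4851

For Normal data with known variance σ², a Normal(μ₀, σ₀²) prior on μ is conjugate. Posterior precision = 1/σ₀² + n/σ²; posterior mean is the precision-weighted average of μ₀ and x̄.
n·x̄ = 8·36.44 = 291.52.
σ₀² = 3.79² = 14.3641, σ² = 5.44² = 29.5936; σ² + n·σ₀² = 29.5936 + 8·14.3641 = 144.5064.
Posterior mean = (μ₀/σ₀² + n·x̄/σ²)/(1/σ₀² + n/σ²) = (σ²·μ₀ + σ₀²·n·x̄)/(σ² + n·σ₀²) = (29.5936·36.66 + 14.3641·291.52)/144.5064 = 5272.323808/144.5064 = 36.4851.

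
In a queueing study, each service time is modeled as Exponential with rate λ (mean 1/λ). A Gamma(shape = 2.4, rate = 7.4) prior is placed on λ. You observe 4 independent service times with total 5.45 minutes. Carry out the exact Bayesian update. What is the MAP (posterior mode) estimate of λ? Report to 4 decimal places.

0.4202

With a Gamma(shape α, rate β) prior on the exponential rate λ, the posterior after n observations with total T = Σxᵢ is Gamma(α+n, β+T).
Posterior: Gamma(2.4+4, 7.4+5.45) = Gamma(6.4, 12.85).
Mode = (α−1)/β = 0.4202.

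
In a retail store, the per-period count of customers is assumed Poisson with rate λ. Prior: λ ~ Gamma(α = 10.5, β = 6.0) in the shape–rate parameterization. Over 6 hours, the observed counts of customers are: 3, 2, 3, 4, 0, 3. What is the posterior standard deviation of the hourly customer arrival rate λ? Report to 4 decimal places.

0.4208

With a Gamma(shape α, rate β) prior, the Poisson likelihood is conjugate: the posterior is Gamma(α + ΣXᵢ, β + n).
Sum of counts S = 15 over n = 6 hours.
Posterior: Gamma(α+S, β+n) = Gamma(10.5+15, 6.0+6) = Gamma(25.5, 12.0).
SD = √α/β = √25.5/12.0 = 0.4208.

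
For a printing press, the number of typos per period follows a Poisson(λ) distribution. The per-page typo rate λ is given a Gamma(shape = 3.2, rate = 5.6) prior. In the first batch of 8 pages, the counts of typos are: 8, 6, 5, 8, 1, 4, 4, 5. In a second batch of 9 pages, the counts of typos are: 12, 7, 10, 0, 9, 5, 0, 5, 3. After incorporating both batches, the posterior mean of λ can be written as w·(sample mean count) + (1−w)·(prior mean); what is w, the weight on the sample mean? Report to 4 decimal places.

0.7522

With a Gamma(shape α, rate β) prior, the Poisson likelihood is conjugate: the posterior is Gamma(α + ΣXᵢ, β + n).
Total number of pages: n = 8 + 9 = 17.
Posterior mean = (α₀+S)/(β₀+n) = [n/(β₀+n)]·(S/n) + [β₀/(β₀+n)]·(α₀/β₀), so only n and β₀ enter the weight.
Weight on data w = n/(β₀+n) = 17/(5.6+17) = 17/22.6 = 0.7522.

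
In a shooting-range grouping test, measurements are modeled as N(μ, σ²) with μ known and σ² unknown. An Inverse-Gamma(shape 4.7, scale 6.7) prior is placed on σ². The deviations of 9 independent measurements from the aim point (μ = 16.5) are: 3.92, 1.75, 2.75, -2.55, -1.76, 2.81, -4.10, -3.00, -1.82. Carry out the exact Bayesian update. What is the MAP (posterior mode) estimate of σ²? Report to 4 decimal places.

With known mean μ and an Inverse-Gamma(α, β) prior on σ², the Normal likelihood is conjugate: posterior is Inv-Gamma(α + n/2, β + Σ(xᵢ−μ)²/2).
Σ(xᵢ−μ)² = (3.92)² + (1.75)² + (2.75)² + (-2.55)² + (-1.76)² + (2.81)² + (-4.10)² + (-3.00)² + (-1.82)² = 72.6100.
Posterior: Inv-Gamma(4.7 + 9/2, 6.7 + 72.6100/2) = Inv-Gamma(9.20, 43.00500).
Mode = β/(α+1) = 43.00500/10.20 = 4.2162.

4.2162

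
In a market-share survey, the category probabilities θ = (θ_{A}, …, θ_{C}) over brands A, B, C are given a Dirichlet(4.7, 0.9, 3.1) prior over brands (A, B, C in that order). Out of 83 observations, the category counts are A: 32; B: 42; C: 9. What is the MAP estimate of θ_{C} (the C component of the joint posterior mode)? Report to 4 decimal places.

The Dirichlet prior is conjugate to the Multinomial likelihood: each posterior αⱼ = prior αⱼ + observed count nⱼ.
Posterior concentration: (36.7, 42.9, 12.1), total = 91.7.
Joint mode component: (α_{C}−1)/(Σα−K) = 11.1/88.7 = 0.1251.

0.1251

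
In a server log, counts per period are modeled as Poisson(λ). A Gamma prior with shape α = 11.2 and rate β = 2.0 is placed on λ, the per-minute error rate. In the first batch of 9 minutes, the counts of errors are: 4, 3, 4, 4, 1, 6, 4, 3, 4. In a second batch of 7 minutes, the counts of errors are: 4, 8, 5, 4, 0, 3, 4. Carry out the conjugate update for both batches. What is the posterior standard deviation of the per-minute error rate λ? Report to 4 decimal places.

With a Gamma(shape α, rate β) prior, the Poisson likelihood is conjugate: the posterior is Gamma(α + ΣXᵢ, β + n).
Batch 1: sum of counts S = 33 over n = 9 minutes.
After batch 1: Gamma(α+S, β+n) = Gamma(11.2+33, 2.0+9) = Gamma(44.2, 11.0).
Batch 2: sum of counts S = 28 over n = 7 minutes.
After batch 2: Gamma(α+S, β+n) = Gamma(44.2+28, 11.0+7) = Gamma(72.2, 18.0).
SD = √α/β = √72.2/18.0 = 0.4721.

0.4721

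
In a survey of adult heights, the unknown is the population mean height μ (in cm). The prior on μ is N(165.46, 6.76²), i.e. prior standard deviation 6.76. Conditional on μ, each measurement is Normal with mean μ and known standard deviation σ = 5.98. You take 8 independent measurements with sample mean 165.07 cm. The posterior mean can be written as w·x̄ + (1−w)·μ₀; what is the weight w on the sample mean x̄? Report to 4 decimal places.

For Normal data with known variance σ², a Normal(μ₀, σ₀²) prior on μ is conjugate. Posterior precision = 1/σ₀² + n/σ²; posterior mean is the precision-weighted average of μ₀ and x̄.
σ₀² = 6.76² = 45.6976, σ² = 5.98² = 35.7604. Prior precision 1/σ₀² = 1/45.6976; data precision n/σ² = 8/35.7604.
w = (n/σ²)/(1/σ₀² + n/σ²) = n·σ₀²/(σ² + n·σ₀²) = 8·45.6976/(35.7604 + 8·45.6976) = 365.5808/401.3412 = 0.9109.

0.9109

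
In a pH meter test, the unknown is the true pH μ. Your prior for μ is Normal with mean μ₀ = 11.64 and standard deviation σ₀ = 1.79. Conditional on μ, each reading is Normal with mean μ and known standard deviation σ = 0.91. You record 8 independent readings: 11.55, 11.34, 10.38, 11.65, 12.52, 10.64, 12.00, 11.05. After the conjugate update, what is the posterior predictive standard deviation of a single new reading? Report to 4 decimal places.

0.9635

For Normal data with known variance σ², a Normal(μ₀, σ₀²) prior on μ is conjugate. Posterior precision = 1/σ₀² + n/σ²; posterior mean is the precision-weighted average of μ₀ and x̄.
σ₀² = 1.79² = 3.2041, σ² = 0.91² = 0.8281; σ² + n·σ₀² = 0.8281 + 8·3.2041 = 26.4609.
Posterior precision = 1/σ₀² + n/σ² = 1/3.2041 + 8/0.8281 = (σ² + n·σ₀²)/(σ₀²σ²) = 26.4609/(3.2041·0.8281); posterior variance σₙ² = σ₀²σ²/(σ² + n·σ₀²) = 3.2041·0.8281/26.4609 = 0.100273.
Predictive variance for one new observation = σₙ² + σ² = 3.2041·0.8281/26.4609 + 0.8281 = σ²·(σ₀² + 26.4609)/26.4609 = 0.8281·29.665/26.4609 = 0.928373; SD = √(0.8281·29.665/26.4609) = 0.9635.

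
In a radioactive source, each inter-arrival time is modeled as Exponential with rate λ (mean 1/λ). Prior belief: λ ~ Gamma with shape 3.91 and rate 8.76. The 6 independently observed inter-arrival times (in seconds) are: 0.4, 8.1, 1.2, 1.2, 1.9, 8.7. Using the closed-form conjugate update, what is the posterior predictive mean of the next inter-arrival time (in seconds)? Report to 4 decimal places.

3.3962

With a Gamma(shape α, rate β) prior on the exponential rate λ, the posterior after n observations with total T = Σxᵢ is Gamma(α+n, β+T).
Sum of observations T = 21.5 seconds; n = 6.
Posterior: Gamma(3.91+6, 8.76+21.5) = Gamma(9.91, 30.26).
The predictive distribution for the next observation is Lomax; its mean is β/(α−1) = 30.26/8.91 = 3.3962.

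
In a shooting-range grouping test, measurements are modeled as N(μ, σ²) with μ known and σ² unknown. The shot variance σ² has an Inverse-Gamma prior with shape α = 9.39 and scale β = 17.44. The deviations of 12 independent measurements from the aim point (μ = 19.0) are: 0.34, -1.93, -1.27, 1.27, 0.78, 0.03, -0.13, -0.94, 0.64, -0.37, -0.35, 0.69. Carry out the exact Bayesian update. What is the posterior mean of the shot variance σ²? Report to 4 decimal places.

1.5497

With known mean μ and an Inverse-Gamma(α, β) prior on σ², the Normal likelihood is conjugate: posterior is Inv-Gamma(α + n/2, β + Σ(xᵢ−μ)²/2).
Σ(xᵢ−μ)² = (0.34)² + (-1.93)² + (-1.27)² + (1.27)² + (0.78)² + (0.03)² + (-0.13)² + (-0.94)² + (0.64)² + (-0.37)² + (-0.35)² + (0.69)² = 9.7212.
Posterior: Inv-Gamma(9.39 + 12/2, 17.44 + 9.7212/2) = Inv-Gamma(15.39, 22.30060).
E[σ²|data] = β/(α−1) = 22.30060/14.39 = 1.5497.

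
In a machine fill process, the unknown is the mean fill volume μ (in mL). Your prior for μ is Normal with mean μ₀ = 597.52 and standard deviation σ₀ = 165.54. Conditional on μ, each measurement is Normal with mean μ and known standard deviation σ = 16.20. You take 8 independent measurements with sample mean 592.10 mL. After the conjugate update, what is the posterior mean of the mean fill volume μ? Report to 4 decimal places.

For Normal data with known variance σ², a Normal(μ₀, σ₀²) prior on μ is conjugate. Posterior precision = 1/σ₀² + n/σ²; posterior mean is the precision-weighted average of μ₀ and x̄.
n·x̄ = 8·592.10 = 4736.8.
σ₀² = 165.54² = 27403.4916, σ² = 16.20² = 262.44; σ² + n·σ₀² = 262.44 + 8·27403.4916 = 219490.3728.
Posterior mean = (μ₀/σ₀² + n·x̄/σ²)/(1/σ₀² + n/σ²) = (σ²·μ₀ + σ₀²·n·x̄)/(σ² + n·σ₀²) = (262.44·597.52 + 27403.4916·4736.8)/219490.3728 = 129961672.15968/219490.3728 = 592.1065.

592.1065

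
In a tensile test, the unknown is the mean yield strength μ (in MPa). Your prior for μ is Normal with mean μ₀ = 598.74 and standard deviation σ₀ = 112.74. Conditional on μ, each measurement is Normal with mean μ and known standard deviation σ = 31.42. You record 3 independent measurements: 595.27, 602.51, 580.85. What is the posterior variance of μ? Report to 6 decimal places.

For Normal data with known variance σ², a Normal(μ₀, σ₀²) prior on μ is conjugate. Posterior precision = 1/σ₀² + n/σ²; posterior mean is the precision-weighted average of μ₀ and x̄.
σ₀² = 112.74² = 12710.3076, σ² = 31.42² = 987.2164; σ² + n·σ₀² = 987.2164 + 3·12710.3076 = 39118.1392.
Posterior precision = 1/σ₀² + n/σ² = 1/12710.3076 + 3/987.2164 = (σ² + n·σ₀²)/(σ₀²σ²) = 39118.1392/(12710.3076·987.2164); posterior variance σₙ² = σ₀²σ²/(σ² + n·σ₀²) = 12710.3076·987.2164/39118.1392 = 320.767408.

320.767408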